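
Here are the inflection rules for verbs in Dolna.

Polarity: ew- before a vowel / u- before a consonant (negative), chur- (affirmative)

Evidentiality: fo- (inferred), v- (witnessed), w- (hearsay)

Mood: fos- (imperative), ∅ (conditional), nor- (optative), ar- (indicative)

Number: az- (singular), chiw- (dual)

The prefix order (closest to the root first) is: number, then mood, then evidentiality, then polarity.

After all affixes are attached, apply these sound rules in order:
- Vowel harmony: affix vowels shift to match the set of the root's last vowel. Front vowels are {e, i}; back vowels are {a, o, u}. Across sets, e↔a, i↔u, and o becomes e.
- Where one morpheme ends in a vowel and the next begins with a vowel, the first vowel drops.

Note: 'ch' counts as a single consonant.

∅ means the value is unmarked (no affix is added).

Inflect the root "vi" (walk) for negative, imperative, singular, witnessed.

Attach number singular az- → azvi.
Attach mood imperative fos- → fosazvi.
Attach evidentiality witnessed v- → vfosazvi.
Attach polarity negative u- (before consonant 'v') → uvfosazvi.
Apply vowel harmony: uvfosazvi → ivfesezvi.
Vowel deletion: no change.

ivfesezvi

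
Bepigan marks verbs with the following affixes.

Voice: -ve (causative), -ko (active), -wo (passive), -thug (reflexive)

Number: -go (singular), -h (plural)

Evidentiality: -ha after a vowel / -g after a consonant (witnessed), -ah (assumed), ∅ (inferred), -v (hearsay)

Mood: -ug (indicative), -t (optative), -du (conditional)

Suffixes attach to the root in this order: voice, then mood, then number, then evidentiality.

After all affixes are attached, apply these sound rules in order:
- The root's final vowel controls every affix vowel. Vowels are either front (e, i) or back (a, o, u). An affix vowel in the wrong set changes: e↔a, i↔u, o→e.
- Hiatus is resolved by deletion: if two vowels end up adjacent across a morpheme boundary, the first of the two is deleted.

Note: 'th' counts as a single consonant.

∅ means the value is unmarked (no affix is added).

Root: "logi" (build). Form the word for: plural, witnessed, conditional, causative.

Attach voice causative -ve → logive.
Attach mood conditional -du → logivedu.
Attach number plural -h → logiveduh.
Attach evidentiality witnessed -g (after consonant 'h') → logiveduhg.
Apply vowel harmony: logiveduhg → logivedihg.
Vowel deletion: no change.

logivedihg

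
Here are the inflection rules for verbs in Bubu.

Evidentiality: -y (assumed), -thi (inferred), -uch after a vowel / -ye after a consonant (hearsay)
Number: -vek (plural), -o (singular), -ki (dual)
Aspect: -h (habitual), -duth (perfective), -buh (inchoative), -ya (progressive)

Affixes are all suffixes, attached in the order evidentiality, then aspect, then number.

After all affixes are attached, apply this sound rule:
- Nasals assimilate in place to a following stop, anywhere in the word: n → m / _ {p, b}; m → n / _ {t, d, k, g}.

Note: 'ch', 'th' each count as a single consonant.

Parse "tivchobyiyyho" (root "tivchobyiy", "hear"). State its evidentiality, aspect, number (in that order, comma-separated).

assumed, habitual, singular

Segment: tivchobyiy-y-h-o.
evidentiality: -y → assumed.
aspect: -h → habitual.
number: -o → singular.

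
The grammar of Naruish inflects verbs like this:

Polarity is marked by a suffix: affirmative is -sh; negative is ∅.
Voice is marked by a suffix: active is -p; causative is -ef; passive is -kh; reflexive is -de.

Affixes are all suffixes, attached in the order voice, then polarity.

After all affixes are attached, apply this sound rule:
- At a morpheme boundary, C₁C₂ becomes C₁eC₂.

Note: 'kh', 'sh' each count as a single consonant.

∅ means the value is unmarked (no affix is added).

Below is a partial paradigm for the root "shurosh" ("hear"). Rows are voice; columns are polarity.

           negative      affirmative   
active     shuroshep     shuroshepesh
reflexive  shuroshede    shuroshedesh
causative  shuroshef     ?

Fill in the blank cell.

Attach voice causative -ef → shuroshef.
Attach polarity affirmative -sh → shuroshefsh.
Apply epenthesis: shuroshefsh → shuroshefesh.

shuroshefesh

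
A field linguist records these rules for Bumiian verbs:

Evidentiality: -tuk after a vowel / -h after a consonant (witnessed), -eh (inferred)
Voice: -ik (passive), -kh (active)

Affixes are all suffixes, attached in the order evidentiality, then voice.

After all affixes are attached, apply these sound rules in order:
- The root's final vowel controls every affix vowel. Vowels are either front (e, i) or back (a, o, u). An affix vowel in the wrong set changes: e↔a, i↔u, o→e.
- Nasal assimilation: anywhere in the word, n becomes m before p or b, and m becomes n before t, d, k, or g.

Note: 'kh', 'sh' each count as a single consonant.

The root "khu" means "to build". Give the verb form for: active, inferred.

Attach evidentiality inferred -eh → khueh.
Attach voice active -kh → khuehkh.
Apply vowel harmony: khuehkh → khuahkh.
Nasal assimilation: no change.

khuahkh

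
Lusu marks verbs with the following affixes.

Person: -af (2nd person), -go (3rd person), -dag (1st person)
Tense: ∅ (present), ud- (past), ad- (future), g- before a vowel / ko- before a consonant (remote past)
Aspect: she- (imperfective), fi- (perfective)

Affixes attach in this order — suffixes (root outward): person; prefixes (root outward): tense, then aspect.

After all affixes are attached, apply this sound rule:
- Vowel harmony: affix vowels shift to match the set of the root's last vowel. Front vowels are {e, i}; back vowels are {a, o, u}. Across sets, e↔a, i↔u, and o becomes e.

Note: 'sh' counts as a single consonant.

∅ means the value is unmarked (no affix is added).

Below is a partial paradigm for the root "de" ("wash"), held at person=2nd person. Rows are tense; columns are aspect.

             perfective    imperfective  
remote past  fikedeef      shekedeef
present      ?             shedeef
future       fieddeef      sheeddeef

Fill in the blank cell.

Attach person 2nd person -af → deaf.
tense = present: zero marking, form stays deaf.
Attach aspect perfective fi- → fideaf.
Apply vowel harmony: fideaf → fideef.

fideef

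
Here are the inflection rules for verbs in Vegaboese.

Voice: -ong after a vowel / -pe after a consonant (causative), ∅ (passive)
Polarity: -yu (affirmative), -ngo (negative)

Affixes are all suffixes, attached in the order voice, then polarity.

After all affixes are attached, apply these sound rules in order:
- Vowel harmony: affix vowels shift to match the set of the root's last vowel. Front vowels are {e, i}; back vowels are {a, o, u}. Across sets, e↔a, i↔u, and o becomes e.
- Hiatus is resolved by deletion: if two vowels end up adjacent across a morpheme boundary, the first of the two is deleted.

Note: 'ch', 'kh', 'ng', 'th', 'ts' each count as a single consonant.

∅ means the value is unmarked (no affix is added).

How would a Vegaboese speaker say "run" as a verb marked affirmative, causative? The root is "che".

chengyi

Attach voice causative -ong (after vowel 'e') → cheong.
Attach polarity affirmative -yu → cheongyu.
Apply vowel harmony: cheongyu → cheengyi.
Apply vowel deletion: cheengyi → chengyi.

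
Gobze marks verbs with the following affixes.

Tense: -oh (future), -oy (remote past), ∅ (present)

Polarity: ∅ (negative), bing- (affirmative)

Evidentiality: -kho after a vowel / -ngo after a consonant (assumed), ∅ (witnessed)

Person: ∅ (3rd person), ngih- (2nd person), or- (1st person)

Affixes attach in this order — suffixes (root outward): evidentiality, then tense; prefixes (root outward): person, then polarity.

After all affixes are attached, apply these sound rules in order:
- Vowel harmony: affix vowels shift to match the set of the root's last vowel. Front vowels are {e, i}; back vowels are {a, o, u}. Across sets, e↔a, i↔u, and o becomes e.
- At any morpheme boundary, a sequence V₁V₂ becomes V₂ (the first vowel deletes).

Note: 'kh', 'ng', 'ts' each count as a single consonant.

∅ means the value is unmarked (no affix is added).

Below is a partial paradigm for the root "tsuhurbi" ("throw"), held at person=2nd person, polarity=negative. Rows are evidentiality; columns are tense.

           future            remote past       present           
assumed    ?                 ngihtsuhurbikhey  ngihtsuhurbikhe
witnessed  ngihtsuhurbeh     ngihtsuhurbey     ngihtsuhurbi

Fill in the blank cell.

Attach person 2nd person ngih- → ngihtsuhurbi.
Attach evidentiality assumed -kho (after vowel 'i') → ngihtsuhurbikho.
Attach tense future -oh → ngihtsuhurbikhooh.
polarity = negative: zero marking, form stays ngihtsuhurbikhooh.
Apply vowel harmony: ngihtsuhurbikhooh → ngihtsuhurbikheeh.
Apply vowel deletion: ngihtsuhurbikheeh → ngihtsuhurbikheh.

ngihtsuhurbikheh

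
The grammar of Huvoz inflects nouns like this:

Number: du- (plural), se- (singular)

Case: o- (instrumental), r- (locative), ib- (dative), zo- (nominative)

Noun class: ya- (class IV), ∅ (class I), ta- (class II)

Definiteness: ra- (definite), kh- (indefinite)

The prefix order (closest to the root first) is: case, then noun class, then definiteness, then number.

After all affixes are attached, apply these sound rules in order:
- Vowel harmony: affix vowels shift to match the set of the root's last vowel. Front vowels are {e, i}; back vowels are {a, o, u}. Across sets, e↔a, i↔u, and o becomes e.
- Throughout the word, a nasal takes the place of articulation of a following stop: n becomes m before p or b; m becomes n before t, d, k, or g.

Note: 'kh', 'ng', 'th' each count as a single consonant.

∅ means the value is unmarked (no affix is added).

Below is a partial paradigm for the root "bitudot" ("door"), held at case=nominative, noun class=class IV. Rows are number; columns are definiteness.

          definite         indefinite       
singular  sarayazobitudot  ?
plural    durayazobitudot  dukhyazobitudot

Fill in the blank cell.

Attach case nominative zo- → zobitudot.
Attach noun class class IV ya- → yazobitudot.
Attach definiteness indefinite kh- → khyazobitudot.
Attach number singular se- → sekhyazobitudot.
Apply vowel harmony: sekhyazobitudot → sakhyazobitudot.
Nasal assimilation: no change.

sakhyazobitudot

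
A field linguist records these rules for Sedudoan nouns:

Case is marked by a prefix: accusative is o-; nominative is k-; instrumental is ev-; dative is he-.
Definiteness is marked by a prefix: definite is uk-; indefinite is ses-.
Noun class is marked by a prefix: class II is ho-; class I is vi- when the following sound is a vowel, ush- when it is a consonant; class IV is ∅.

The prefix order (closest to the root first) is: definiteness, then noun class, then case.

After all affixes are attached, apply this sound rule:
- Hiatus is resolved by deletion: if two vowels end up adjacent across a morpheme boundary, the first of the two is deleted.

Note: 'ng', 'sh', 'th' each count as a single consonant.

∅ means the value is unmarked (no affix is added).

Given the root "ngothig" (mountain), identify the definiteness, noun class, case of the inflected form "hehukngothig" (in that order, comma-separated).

Segment: he-ho-uk-ngothig.
definiteness: uk- → definite.
noun class: ho- → class II.
case: he- → dative.

definite, class II, dative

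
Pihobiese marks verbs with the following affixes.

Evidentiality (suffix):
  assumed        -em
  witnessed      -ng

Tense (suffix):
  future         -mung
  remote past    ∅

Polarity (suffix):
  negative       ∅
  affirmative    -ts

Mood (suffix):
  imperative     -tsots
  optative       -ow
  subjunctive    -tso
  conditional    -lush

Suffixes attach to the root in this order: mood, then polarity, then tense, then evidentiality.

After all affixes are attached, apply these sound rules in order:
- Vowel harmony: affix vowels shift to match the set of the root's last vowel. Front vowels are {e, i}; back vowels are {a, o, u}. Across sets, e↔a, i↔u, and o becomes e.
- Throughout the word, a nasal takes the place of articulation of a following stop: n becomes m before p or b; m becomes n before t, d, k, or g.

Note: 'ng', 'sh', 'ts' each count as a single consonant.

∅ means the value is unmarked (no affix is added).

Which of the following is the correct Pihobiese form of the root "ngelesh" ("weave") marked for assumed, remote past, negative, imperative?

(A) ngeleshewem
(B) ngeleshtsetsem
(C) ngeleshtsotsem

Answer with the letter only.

B

Attach mood imperative -tsots → ngeleshtsots.
polarity = negative: zero marking, form stays ngeleshtsots.
tense = remote past: zero marking, form stays ngeleshtsots.
Attach evidentiality assumed -em → ngeleshtsotsem.
Apply vowel harmony: ngeleshtsotsem → ngeleshtsetsem.
Nasal assimilation: no change.
So the correct form is ngeleshtsetsem, option (B).
(C) ngeleshtsotsem is wrong: it fails to apply the sound rule(s).
(A) ngeleshewem is wrong: it uses optative instead of imperative for mood.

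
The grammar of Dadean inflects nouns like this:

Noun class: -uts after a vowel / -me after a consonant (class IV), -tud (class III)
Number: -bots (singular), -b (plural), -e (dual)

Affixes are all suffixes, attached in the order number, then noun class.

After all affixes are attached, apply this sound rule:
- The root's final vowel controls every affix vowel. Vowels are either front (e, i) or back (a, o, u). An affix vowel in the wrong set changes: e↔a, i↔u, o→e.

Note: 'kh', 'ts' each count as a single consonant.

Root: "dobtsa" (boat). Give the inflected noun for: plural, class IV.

dobtsabma

Attach number plural -b → dobtsab.
Attach noun class class IV -me (after consonant 'b') → dobtsabme.
Apply vowel harmony: dobtsabme → dobtsabma.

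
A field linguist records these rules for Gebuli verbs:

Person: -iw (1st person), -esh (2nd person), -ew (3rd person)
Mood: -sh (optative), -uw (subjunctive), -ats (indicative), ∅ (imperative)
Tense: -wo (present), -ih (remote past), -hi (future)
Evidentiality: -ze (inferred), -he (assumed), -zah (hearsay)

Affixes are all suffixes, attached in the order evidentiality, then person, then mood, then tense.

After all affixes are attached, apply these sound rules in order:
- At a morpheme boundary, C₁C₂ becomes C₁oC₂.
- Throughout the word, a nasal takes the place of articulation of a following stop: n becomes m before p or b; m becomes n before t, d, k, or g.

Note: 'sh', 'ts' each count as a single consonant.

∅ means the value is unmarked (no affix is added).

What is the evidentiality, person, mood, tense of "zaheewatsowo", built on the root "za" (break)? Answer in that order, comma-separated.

assumed, 3rd person, indicative, present

Segment: za-he-ew-ats-wo.
evidentiality: -he → assumed.
person: -ew → 3rd person.
mood: -ats → indicative.
tense: -wo → present.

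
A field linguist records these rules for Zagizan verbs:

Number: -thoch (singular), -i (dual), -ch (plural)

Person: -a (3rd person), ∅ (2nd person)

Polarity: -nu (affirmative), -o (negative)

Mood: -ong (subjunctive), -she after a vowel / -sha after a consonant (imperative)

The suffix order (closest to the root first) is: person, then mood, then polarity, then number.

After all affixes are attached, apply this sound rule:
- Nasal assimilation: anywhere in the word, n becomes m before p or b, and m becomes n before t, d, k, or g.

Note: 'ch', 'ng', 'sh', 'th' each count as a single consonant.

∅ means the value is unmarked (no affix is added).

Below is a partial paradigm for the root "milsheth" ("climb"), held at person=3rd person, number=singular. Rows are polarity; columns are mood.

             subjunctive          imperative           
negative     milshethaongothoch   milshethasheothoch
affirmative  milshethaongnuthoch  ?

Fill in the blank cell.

Attach person 3rd person -a → milshetha.
Attach mood imperative -she (after vowel 'a') → milshethashe.
Attach polarity affirmative -nu → milshethashenu.
Attach number singular -thoch → milshethashenuthoch.
Nasal assimilation: no change.

milshethashenuthoch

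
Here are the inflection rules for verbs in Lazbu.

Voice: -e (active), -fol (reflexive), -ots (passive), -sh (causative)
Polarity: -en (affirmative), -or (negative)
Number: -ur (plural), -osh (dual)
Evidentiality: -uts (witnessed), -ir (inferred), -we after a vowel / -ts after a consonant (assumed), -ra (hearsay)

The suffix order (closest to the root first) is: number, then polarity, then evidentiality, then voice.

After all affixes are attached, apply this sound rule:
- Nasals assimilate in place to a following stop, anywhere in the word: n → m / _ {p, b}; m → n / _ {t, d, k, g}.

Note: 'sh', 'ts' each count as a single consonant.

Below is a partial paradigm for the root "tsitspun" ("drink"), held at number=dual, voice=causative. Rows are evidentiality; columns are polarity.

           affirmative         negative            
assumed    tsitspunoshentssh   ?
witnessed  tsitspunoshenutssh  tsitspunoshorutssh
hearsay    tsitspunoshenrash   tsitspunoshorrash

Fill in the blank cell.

Attach number dual -osh → tsitspunosh.
Attach polarity negative -or → tsitspunoshor.
Attach evidentiality assumed -ts (after consonant 'r') → tsitspunoshorts.
Attach voice causative -sh → tsitspunoshortssh.
Nasal assimilation: no change.

tsitspunoshortssh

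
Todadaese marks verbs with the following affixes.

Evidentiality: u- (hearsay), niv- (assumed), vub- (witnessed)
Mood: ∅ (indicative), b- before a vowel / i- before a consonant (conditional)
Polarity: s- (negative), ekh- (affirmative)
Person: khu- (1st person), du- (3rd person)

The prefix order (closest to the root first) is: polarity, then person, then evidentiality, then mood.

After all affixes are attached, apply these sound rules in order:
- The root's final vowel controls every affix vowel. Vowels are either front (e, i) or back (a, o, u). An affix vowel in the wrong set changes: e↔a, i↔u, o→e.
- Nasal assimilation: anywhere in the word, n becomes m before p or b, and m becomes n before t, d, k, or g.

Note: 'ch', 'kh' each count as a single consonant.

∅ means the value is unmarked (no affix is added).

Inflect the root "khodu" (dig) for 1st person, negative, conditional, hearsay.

Attach polarity negative s- → skhodu.
Attach person 1st person khu- → khuskhodu.
Attach evidentiality hearsay u- → ukhuskhodu.
Attach mood conditional b- (before vowel 'u') → bukhuskhodu.
Vowel harmony: no change.
Nasal assimilation: no change.

bukhuskhodu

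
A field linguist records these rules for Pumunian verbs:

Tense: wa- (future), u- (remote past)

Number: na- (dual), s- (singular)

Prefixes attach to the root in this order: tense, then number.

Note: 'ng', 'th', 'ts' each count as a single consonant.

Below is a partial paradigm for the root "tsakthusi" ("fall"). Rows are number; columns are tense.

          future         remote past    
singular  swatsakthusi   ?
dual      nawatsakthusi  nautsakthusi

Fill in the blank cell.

Attach tense remote past u- → utsakthusi.
Attach number singular s- → sutsakthusi.

sutsakthusi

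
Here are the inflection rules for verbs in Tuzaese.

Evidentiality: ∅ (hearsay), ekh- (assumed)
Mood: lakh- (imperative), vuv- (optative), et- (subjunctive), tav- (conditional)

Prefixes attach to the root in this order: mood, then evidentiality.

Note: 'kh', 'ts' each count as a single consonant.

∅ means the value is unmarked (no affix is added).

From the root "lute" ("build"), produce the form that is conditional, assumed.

Attach mood conditional tav- → tavlute.
Attach evidentiality assumed ekh- → ekhtavlute.

ekhtavlute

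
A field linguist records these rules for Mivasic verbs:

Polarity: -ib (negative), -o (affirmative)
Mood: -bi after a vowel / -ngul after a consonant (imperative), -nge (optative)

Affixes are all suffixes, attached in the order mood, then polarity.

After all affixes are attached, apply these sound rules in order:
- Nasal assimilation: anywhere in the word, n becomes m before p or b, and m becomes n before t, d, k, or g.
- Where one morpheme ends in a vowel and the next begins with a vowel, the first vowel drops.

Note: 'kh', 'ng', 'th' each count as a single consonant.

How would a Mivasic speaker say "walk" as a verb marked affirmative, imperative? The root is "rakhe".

rakhebo

Attach mood imperative -bi (after vowel 'e') → rakhebi.
Attach polarity affirmative -o → rakhebio.
Nasal assimilation: no change.
Apply vowel deletion: rakhebio → rakhebo.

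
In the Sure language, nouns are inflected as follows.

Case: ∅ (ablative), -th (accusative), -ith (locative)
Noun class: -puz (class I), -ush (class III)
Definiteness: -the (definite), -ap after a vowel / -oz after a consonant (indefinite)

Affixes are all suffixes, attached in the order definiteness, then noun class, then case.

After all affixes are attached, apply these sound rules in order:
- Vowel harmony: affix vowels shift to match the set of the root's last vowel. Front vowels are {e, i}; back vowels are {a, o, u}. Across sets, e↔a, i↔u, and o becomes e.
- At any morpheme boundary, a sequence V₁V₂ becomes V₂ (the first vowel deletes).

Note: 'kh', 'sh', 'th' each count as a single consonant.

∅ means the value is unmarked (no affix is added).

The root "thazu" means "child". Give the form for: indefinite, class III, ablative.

thazapush

Attach definiteness indefinite -ap (after vowel 'u') → thazuap.
Attach noun class class III -ush → thazuapush.
case = ablative: zero marking, form stays thazuapush.
Vowel harmony: no change.
Apply vowel deletion: thazuapush → thazapush.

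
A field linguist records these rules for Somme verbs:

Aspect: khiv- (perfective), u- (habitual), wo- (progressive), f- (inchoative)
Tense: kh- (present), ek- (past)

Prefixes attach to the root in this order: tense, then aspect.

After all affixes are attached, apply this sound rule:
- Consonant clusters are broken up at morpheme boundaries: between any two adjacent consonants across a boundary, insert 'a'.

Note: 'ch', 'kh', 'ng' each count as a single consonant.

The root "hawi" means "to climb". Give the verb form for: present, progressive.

wokhahawi

Attach tense present kh- → khhawi.
Attach aspect progressive wo- → wokhhawi.
Apply epenthesis: wokhhawi → wokhahawi.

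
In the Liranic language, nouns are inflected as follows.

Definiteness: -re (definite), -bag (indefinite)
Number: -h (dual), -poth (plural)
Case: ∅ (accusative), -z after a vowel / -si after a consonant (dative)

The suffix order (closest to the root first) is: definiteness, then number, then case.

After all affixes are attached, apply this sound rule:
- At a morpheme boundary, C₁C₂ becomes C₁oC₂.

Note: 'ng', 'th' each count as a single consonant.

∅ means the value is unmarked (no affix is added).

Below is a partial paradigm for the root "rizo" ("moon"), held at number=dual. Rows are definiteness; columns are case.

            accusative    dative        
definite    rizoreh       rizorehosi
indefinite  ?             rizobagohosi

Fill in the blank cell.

Attach definiteness indefinite -bag → rizobag.
Attach number dual -h → rizobagh.
case = accusative: zero marking, form stays rizobagh.
Apply epenthesis: rizobagh → rizobagoh.

rizobagoh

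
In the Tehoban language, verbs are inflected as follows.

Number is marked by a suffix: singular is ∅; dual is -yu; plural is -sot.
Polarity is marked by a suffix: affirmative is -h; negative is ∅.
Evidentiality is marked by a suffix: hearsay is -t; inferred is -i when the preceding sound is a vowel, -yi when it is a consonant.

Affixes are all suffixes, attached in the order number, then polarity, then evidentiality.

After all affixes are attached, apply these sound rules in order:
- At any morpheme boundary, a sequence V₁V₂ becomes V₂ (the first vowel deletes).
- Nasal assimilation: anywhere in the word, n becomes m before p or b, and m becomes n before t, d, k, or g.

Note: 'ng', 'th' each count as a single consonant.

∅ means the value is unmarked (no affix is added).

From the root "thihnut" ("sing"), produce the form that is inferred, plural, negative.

Attach number plural -sot → thihnutsot.
polarity = negative: zero marking, form stays thihnutsot.
Attach evidentiality inferred -yi (after consonant 't') → thihnutsotyi.
Vowel deletion: no change.
Nasal assimilation: no change.

thihnutsotyi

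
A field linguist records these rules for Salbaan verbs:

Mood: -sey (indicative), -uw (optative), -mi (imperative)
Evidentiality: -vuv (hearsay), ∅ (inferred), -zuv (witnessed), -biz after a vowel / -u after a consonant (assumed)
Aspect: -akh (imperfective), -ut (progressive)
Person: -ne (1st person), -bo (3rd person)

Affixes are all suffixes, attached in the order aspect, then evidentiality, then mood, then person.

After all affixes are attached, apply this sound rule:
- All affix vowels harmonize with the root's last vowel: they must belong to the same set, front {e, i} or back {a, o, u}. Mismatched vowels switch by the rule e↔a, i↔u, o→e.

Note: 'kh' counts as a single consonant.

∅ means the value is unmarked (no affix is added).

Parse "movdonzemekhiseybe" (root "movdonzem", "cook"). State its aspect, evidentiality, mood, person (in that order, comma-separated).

Segment: movdonzem-akh-u-sey-bo.
aspect: -akh → imperfective.
evidentiality: -biz/u → assumed.
mood: -sey → indicative.
person: -bo → 3rd person.

imperfective, assumed, indicative, 3rd person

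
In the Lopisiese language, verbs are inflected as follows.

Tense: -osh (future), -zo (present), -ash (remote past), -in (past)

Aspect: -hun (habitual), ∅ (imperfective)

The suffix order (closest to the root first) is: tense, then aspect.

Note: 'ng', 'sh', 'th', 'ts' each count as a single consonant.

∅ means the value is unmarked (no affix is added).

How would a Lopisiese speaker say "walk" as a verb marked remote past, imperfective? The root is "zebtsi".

Attach tense remote past -ash → zebtsiash.
aspect = imperfective: zero marking, form stays zebtsiash.

zebtsiash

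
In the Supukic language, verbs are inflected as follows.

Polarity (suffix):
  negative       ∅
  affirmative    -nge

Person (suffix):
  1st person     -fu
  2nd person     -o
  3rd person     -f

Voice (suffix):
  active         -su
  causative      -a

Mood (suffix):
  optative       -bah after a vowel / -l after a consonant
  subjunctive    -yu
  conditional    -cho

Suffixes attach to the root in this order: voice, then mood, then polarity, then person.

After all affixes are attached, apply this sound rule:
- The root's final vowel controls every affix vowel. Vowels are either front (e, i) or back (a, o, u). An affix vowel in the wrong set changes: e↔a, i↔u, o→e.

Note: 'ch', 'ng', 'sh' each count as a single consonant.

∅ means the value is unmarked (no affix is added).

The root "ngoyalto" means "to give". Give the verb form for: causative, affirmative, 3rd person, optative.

Attach voice causative -a → ngoyaltoa.
Attach mood optative -bah (after vowel 'a') → ngoyaltoabah.
Attach polarity affirmative -nge → ngoyaltoabahnge.
Attach person 3rd person -f → ngoyaltoabahngef.
Apply vowel harmony: ngoyaltoabahngef → ngoyaltoabahngaf.

ngoyaltoabahngaf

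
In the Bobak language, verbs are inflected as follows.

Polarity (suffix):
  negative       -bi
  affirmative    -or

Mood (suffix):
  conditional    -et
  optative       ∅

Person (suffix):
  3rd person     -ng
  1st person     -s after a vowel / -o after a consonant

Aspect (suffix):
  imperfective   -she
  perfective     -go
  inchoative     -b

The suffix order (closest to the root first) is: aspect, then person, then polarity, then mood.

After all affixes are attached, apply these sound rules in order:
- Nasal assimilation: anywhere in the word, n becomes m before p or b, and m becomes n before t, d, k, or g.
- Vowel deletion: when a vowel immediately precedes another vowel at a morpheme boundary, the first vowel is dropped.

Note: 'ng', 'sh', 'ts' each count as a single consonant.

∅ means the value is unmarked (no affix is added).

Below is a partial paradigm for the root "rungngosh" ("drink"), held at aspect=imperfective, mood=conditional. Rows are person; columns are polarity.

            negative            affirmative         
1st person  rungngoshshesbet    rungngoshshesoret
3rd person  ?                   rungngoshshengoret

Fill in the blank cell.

Attach aspect imperfective -she → rungngoshshe.
Attach person 3rd person -ng → rungngoshsheng.
Attach polarity negative -bi → rungngoshshengbi.
Attach mood conditional -et → rungngoshshengbiet.
Nasal assimilation: no change.
Apply vowel deletion: rungngoshshengbiet → rungngoshshengbet.

rungngoshshengbet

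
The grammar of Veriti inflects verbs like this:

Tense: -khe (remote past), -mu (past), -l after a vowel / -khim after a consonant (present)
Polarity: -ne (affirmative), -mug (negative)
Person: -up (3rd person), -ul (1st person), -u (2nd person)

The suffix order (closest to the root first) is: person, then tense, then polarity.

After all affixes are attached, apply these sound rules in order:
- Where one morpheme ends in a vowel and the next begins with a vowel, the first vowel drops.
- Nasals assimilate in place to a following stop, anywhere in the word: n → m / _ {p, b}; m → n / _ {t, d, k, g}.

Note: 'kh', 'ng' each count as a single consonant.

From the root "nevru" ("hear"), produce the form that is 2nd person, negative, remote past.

nevrukhemug

Attach person 2nd person -u → nevruu.
Attach tense remote past -khe → nevruukhe.
Attach polarity negative -mug → nevruukhemug.
Apply vowel deletion: nevruukhemug → nevrukhemug.
Nasal assimilation: no change.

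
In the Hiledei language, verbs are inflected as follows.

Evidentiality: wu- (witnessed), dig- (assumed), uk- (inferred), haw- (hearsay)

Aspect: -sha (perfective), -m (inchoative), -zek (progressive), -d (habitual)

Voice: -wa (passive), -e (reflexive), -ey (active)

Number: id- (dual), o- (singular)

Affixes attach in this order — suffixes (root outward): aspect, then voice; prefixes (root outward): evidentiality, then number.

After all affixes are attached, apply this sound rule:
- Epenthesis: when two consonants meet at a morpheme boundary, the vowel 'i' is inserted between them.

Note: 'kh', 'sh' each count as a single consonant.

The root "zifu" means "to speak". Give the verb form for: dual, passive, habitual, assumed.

Attach aspect habitual -d → zifud.
Attach evidentiality assumed dig- → digzifud.
Attach voice passive -wa → digzifudwa.
Attach number dual id- → iddigzifudwa.
Apply epenthesis: iddigzifudwa → ididigizifudiwa.

ididigizifudiwa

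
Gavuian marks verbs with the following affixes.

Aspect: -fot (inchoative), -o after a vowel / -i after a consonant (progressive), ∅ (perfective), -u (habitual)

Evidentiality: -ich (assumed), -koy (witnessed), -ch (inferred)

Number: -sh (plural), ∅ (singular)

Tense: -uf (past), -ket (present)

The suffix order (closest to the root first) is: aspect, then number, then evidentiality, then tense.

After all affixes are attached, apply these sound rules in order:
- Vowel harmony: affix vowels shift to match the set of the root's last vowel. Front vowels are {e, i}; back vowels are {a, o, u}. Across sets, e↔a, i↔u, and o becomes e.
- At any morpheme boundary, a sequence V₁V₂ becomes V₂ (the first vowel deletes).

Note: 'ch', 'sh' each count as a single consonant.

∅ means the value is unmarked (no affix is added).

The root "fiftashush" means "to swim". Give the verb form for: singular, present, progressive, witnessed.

fiftashushukoykat

Attach aspect progressive -i (after consonant 'sh') → fiftashushi.
number = singular: zero marking, form stays fiftashushi.
Attach evidentiality witnessed -koy → fiftashushikoy.
Attach tense present -ket → fiftashushikoyket.
Apply vowel harmony: fiftashushikoyket → fiftashushukoykat.
Vowel deletion: no change.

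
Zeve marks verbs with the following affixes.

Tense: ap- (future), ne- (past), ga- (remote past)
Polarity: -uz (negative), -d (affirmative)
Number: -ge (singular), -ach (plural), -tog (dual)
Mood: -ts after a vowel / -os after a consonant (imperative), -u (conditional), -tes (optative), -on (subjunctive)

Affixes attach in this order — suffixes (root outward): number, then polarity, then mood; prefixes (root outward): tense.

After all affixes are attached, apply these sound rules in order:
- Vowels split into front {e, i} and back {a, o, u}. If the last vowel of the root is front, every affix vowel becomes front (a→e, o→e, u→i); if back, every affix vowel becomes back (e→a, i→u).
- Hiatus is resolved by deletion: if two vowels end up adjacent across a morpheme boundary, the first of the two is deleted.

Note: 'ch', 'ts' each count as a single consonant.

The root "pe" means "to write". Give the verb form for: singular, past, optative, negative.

Attach number singular -ge → pege.
Attach tense past ne- → nepege.
Attach polarity negative -uz → nepegeuz.
Attach mood optative -tes → nepegeuztes.
Apply vowel harmony: nepegeuztes → nepegeiztes.
Apply vowel deletion: nepegeiztes → nepegiztes.

nepegiztes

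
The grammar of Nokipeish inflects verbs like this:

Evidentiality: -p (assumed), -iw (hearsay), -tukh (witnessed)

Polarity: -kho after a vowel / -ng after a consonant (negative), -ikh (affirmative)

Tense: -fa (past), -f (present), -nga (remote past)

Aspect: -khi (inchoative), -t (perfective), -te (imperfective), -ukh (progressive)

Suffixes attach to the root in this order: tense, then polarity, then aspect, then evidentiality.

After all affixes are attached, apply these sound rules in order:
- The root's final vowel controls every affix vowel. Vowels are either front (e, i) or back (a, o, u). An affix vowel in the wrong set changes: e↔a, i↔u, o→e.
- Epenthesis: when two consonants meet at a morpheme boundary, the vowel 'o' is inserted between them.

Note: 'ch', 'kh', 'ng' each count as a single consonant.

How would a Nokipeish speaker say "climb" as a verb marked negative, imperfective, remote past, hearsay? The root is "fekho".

fekhongakhotauw

Attach tense remote past -nga → fekhonga.
Attach polarity negative -kho (after vowel 'a') → fekhongakho.
Attach aspect imperfective -te → fekhongakhote.
Attach evidentiality hearsay -iw → fekhongakhoteiw.
Apply vowel harmony: fekhongakhoteiw → fekhongakhotauw.
Epenthesis: no change.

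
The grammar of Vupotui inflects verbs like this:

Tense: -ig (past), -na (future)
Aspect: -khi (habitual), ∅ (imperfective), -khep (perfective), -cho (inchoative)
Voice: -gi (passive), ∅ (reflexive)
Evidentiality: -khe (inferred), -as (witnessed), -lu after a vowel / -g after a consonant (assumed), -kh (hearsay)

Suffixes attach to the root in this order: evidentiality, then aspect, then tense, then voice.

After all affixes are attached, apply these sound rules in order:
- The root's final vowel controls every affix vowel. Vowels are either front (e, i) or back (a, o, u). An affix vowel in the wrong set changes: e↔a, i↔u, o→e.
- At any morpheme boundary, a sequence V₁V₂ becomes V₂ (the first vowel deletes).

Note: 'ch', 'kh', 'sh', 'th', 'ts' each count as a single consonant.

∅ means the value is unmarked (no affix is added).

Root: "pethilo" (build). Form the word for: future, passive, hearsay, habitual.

Attach evidentiality hearsay -kh → pethilokh.
Attach aspect habitual -khi → pethilokhkhi.
Attach tense future -na → pethilokhkhina.
Attach voice passive -gi → pethilokhkhinagi.
Apply vowel harmony: pethilokhkhinagi → pethilokhkhunagu.
Vowel deletion: no change.

pethilokhkhunagu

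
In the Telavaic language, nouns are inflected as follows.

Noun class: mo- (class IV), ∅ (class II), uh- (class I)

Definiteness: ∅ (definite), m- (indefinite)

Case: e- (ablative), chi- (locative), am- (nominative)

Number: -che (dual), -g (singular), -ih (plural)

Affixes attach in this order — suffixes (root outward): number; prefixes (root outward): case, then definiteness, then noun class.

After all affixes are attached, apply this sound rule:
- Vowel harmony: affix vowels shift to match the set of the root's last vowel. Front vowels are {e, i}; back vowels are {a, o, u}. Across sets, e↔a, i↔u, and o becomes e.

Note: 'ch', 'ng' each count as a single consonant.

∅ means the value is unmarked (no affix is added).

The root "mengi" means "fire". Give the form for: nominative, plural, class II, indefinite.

memmengiih

Attach case nominative am- → ammengi.
Attach definiteness indefinite m- → mammengi.
noun class = class II: zero marking, form stays mammengi.
Attach number plural -ih → mammengiih.
Apply vowel harmony: mammengiih → memmengiih.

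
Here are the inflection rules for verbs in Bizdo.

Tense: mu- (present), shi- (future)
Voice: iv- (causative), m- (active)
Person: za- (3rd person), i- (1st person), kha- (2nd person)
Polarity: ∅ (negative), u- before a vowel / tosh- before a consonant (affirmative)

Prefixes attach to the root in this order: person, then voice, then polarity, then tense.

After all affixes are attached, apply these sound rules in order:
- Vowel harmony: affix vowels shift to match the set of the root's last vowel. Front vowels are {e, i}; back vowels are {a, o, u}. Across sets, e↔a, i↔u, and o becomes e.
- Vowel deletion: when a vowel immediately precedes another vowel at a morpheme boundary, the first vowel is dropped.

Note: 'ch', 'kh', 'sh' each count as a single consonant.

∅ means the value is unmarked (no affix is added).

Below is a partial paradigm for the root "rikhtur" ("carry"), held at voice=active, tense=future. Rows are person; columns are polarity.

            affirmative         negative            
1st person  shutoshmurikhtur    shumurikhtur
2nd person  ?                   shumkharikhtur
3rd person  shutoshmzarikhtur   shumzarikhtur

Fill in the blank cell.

shutoshmkharikhtur

Attach person 2nd person kha- → kharikhtur.
Attach voice active m- → mkharikhtur.
Attach polarity affirmative tosh- (before consonant 'm') → toshmkharikhtur.
Attach tense future shi- → shitoshmkharikhtur.
Apply vowel harmony: shitoshmkharikhtur → shutoshmkharikhtur.
Vowel deletion: no change.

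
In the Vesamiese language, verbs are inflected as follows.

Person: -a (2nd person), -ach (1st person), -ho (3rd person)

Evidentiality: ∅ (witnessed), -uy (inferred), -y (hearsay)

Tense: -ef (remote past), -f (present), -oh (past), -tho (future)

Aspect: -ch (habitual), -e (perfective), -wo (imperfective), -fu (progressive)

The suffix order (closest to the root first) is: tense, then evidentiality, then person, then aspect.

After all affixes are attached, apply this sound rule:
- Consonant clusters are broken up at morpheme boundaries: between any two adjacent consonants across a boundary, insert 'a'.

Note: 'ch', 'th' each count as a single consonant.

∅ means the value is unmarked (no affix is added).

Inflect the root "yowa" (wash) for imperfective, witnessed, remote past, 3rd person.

yowaefahowo

Attach tense remote past -ef → yowaef.
evidentiality = witnessed: zero marking, form stays yowaef.
Attach person 3rd person -ho → yowaefho.
Attach aspect imperfective -wo → yowaefhowo.
Apply epenthesis: yowaefhowo → yowaefahowo.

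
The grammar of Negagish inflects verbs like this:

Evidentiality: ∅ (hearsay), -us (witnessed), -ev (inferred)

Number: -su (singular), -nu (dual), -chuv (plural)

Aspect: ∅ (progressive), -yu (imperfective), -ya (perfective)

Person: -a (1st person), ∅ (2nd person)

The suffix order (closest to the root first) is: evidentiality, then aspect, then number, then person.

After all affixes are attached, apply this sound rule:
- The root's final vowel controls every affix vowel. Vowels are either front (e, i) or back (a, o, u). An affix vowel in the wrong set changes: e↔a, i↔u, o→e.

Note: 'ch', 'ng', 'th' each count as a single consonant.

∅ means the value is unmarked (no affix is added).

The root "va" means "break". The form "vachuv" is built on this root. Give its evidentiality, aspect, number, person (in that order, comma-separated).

Segment: va-chuv.
evidentiality: ∅ → hearsay.
aspect: ∅ → progressive.
number: -chuv → plural.
person: ∅ → 2nd person.

hearsay, progressive, plural, 2nd person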